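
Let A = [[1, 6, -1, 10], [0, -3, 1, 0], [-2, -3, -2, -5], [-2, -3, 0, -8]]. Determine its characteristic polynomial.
χ_A(x) = (x + 3)^4

xI - A = [[x - 1, -6, 1, -10], [0, x + 3, -1, 0], [2, 3, x + 2, 5], [2, 3, 0, x + 8]].

Expanding det(xI - A) along the first row:
det(xI - A) = + (x - 1)·det([[x + 3, -1, 0], [3, x + 2, 5], [3, 0, x + 8]]) - (-6)·det([[0, -1, 0], [2, x + 2, 5], [2, 0, x + 8]]) + (1)·det([[0, x + 3, 0], [2, 3, 5], [2, 3, x + 8]]) - (-10)·det([[0, x + 3, -1], [2, 3, x + 2], [2, 3, 0]]).

Evaluating gives χ_A(x) = x^4 + 12x^3 + 54x^2 + 108x + 81 = (x + 3)^4.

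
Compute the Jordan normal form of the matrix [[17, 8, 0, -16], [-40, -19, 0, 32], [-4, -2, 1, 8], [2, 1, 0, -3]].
The characteristic polynomial is det(xI - A) = (x - 1)^2(x + 3)^2, so the eigenvalues are -3 (algebraic multiplicity 2), 1 (algebraic multiplicity 2).

For λ = -3: rank(A + 3I) = 3, rank((A + 3I)^2) = 2. The eigenspace has dimension 4 - 3 = 1, so there is 1 Jordan block; the rank sequence gives block sizes [2].

For λ = 1: rank(A - I) = 2. The eigenspace has dimension 4 - 2 = 2, so there are 2 Jordan blocks; the rank sequence gives block sizes [1, 1].

Assembling the blocks gives the Jordan form J above.

J = [[-3, 1, 0, 0], [0, -3, 0, 0], [0, 0, 1, 0], [0, 0, 0, 1]]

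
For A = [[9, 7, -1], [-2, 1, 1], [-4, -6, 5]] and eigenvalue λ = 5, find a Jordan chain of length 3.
We seek v_1 ∈ ker((A - 5I)^3) \ ker((A - 5I)^2), then set v_{i+1} = (A - 5I) v_i.

One such chain is v_1 = [[0, 0, 1]]^T, v_2 = [[-1, 1, 0]]^T, v_3 = [[3, -2, -2]]^T. Check: (A - 5I) v_3 = [[0, 0, 0]]^T = 0.

v_1 = [[0, 0, 1]]^T, v_2 = [[-1, 1, 0]]^T, v_3 = [[3, -2, -2]]^T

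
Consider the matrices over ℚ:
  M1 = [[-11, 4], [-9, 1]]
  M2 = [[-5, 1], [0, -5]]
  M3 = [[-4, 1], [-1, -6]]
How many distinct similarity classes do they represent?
1 class: {M1, M2, M3}

Characteristic polynomials: χ_{M1} = (x + 5)^2, χ_{M2} = (x + 5)^2, χ_{M3} = (x + 5)^2.

{M1, M2, M3}: invariant factors (x + 5)^2.

Matrices are similar if and only if their invariant-factor lists agree; the partition into similarity classes is {M1, M2, M3}.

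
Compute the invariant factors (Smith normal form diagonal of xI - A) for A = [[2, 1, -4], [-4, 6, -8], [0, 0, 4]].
The Jordan structure of A has elementary divisors (x - 4)^2, (x - 4). Arranging the block sizes at each eigenvalue in decreasing order and taking row products gives the invariant factors.

Invariant factors (smallest first, each dividing the next): x - 4, (x - 4)^2.

Check: the last factor (x - 4)^2 is the minimal polynomial, and the product (x - 4)^3 is the characteristic polynomial.

x - 4, (x - 4)^2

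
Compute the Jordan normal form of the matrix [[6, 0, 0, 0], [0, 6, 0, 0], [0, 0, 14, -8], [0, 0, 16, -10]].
J = [[-2, 0, 0, 0], [0, 6, 0, 0], [0, 0, 6, 0], [0, 0, 0, 6]]

The characteristic polynomial is det(xI - A) = (x - 6)^3(x + 2), so the eigenvalues are -2 (algebraic multiplicity 1), 6 (algebraic multiplicity 3).

For λ = -2: algebraic multiplicity 1 gives one 1×1 block.

For λ = 6: rank(A - 6I) = 1. The eigenspace has dimension 4 - 1 = 3, so there are 3 Jordan blocks; the rank sequence gives block sizes [1, 1, 1].

Assembling the blocks gives the Jordan form J above.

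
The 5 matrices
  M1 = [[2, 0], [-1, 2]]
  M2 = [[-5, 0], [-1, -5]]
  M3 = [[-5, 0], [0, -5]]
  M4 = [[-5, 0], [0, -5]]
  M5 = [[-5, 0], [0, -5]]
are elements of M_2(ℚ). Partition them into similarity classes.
Characteristic polynomials: χ_{M1} = (x - 2)^2, χ_{M2} = (x + 5)^2, χ_{M3} = (x + 5)^2, χ_{M4} = (x + 5)^2, χ_{M5} = (x + 5)^2.

{M1}: invariant factors (x - 2)^2.

{M2}: invariant factors (x + 5)^2.

{M3, M4, M5}: invariant factors x + 5, x + 5.

Matrices are similar if and only if their invariant-factor lists agree; the partition into similarity classes is {M1}, {M2}, {M3, M4, M5}.

3 classes: {M1}, {M2}, {M3, M4, M5}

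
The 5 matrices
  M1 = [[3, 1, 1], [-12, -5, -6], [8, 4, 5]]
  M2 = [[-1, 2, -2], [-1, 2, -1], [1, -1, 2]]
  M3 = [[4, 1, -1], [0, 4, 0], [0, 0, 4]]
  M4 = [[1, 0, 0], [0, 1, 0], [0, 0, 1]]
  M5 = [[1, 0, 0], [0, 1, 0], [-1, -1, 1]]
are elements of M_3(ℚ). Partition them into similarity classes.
Characteristic polynomials: χ_{M1} = (x - 1)^3, χ_{M2} = (x - 1)^3, χ_{M3} = (x - 4)^3, χ_{M4} = (x - 1)^3, χ_{M5} = (x - 1)^3.

{M1, M2, M5}: invariant factors x - 1, (x - 1)^2.

{M3}: invariant factors x - 4, (x - 4)^2.

{M4}: invariant factors x - 1, x - 1, x - 1.

Matrices are similar if and only if their invariant-factor lists agree; the partition into similarity classes is {M1, M2, M5}, {M3}, {M4}.

3 classes: {M1, M2, M5}, {M3}, {M4}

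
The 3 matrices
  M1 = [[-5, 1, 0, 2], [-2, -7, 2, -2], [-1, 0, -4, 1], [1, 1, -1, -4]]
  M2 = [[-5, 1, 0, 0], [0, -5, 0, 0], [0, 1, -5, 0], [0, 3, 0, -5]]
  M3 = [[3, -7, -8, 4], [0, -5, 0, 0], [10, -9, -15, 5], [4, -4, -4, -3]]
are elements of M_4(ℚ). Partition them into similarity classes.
2 classes: {M1, M3}, {M2}

Characteristic polynomials: χ_{M1} = (x + 5)^4, χ_{M2} = (x + 5)^4, χ_{M3} = (x + 5)^4.

{M1, M3}: invariant factors (x + 5)^2, (x + 5)^2.

{M2}: invariant factors x + 5, x + 5, (x + 5)^2.

Matrices are similar if and only if their invariant-factor lists agree; the partition into similarity classes is {M1, M3}, {M2}.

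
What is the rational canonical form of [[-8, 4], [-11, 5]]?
R = [[0, -4], [1, -3]]

The invariant factors of A (the non-unit diagonal entries of the Smith normal form of xI - A over ℚ[x]) are x^2 + 3x + 4, each dividing the next. The characteristic polynomial is their product, x^2 + 3x + 4.

The rational canonical form is the block-diagonal matrix of companion matrices C(f_i):
R = [[0, -4], [1, -3]].

Note the characteristic polynomial does not split into linear factors over ℚ, so A has no Jordan form over ℚ; the rational canonical form exists over any field.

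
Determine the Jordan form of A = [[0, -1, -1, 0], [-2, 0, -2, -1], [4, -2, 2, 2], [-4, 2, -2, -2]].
The characteristic polynomial is det(xI - A) = x^4, so the eigenvalues are 0 (algebraic multiplicity 4).

For λ = 0: rank(A) = 2, rank(A^2) = 1, rank(A^3) = 0. The eigenspace has dimension 4 - 2 = 2, so there are 2 Jordan blocks; the rank sequence gives block sizes [3, 1].

Assembling the blocks gives the Jordan form J above.

J = [[0, 1, 0, 0], [0, 0, 1, 0], [0, 0, 0, 0], [0, 0, 0, 0]]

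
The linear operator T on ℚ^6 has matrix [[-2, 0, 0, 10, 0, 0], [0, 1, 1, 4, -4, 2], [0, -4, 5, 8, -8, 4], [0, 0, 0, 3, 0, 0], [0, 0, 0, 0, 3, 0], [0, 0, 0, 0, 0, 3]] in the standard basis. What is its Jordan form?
The characteristic polynomial is det(xI - A) = (x - 3)^5(x + 2), so the eigenvalues are -2 (algebraic multiplicity 1), 3 (algebraic multiplicity 5).

For λ = -2: algebraic multiplicity 1 gives one 1×1 block.

For λ = 3: rank(A - 3I) = 2, rank((A - 3I)^2) = 1. The eigenspace has dimension 6 - 2 = 4, so there are 4 Jordan blocks; the rank sequence gives block sizes [2, 1, 1, 1].

Assembling the blocks gives the Jordan form J above.

J = [[-2, 0, 0, 0, 0, 0], [0, 3, 1, 0, 0, 0], [0, 0, 3, 0, 0, 0], [0, 0, 0, 3, 0, 0], [0, 0, 0, 0, 3, 0], [0, 0, 0, 0, 0, 3]]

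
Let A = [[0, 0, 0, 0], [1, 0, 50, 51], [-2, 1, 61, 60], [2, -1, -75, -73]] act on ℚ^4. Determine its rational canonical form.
The invariant factors of A (the non-unit diagonal entries of the Smith normal form of xI - A over ℚ[x]) are x(x + 4)^3, each dividing the next. The characteristic polynomial is their product, x(x + 4)^3.

The rational canonical form is the block-diagonal matrix of companion matrices C(f_i):
R = [[0, 0, 0, 0], [1, 0, 0, -64], [0, 1, 0, -48], [0, 0, 1, -12]].

R = [[0, 0, 0, 0], [1, 0, 0, -64], [0, 1, 0, -48], [0, 0, 1, -12]]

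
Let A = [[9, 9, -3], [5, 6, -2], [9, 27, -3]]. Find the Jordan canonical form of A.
The characteristic polynomial is det(xI - A) = (x - 6)(x - 3)^2, so the eigenvalues are 3 (algebraic multiplicity 2), 6 (algebraic multiplicity 1).

For λ = 3: rank(A - 3I) = 2, rank((A - 3I)^2) = 1. The eigenspace has dimension 3 - 2 = 1, so there is 1 Jordan block; the rank sequence gives block sizes [2].

For λ = 6: algebraic multiplicity 1 gives one 1×1 block.

Assembling the blocks gives the Jordan form J above.

J = [[3, 1, 0], [0, 3, 0], [0, 0, 6]]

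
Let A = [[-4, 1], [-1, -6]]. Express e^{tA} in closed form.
e^{tA} = [[(t + 1)*e^{-5*t}, t*e^{-5*t}], [-t*e^{-5*t}, (1 - t)*e^{-5*t}]]

A has Jordan form J = [[-5, 1], [0, -5]] with A = PJP^{-1}, so e^{tA} = P e^{tJ} P^{-1}.

For a Jordan block J_k(λ), e^{tJ_k(λ)} = e^{λt} · (I + tN + t^2 N^2/2! + ... + t^{k-1} N^{k-1}/(k-1)!) where N is the nilpotent superdiagonal part.

Assembling the blocks and conjugating back gives the entries of e^{tA} as shown above.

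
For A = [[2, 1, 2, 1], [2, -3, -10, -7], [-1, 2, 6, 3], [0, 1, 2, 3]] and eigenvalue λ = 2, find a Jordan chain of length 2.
v_1 = [[-1, 6, -2, -1]]^T, v_2 = [[1, -5, 2, 1]]^T

We seek v_1 ∈ ker((A - 2I)^2) \ ker(A - 2I), then set v_{i+1} = (A - 2I) v_i.

One such chain is v_1 = [[-1, 6, -2, -1]]^T, v_2 = [[1, -5, 2, 1]]^T. Check: (A - 2I) v_2 = [[0, 0, 0, 0]]^T = 0.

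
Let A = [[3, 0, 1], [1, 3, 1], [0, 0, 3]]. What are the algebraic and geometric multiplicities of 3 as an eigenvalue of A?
algebraic multiplicity 3, geometric multiplicity 1

The characteristic polynomial is (x - 3)^3, so the factor x - 3 appears with exponent 3: the algebraic multiplicity is 3.

rank(A - 3I) = 2, so the eigenspace has dimension 3 - 2 = 1: the geometric multiplicity is 1.

Since 1 < 3, A is not diagonalizable.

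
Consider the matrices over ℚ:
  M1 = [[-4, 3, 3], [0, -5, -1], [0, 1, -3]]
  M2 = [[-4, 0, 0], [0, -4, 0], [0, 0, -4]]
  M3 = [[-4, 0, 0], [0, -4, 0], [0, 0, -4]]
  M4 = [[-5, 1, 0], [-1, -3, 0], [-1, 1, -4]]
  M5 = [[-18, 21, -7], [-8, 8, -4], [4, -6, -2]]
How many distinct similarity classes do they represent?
2 classes: {M1, M4, M5}, {M2, M3}

Characteristic polynomials: χ_{M1} = (x + 4)^3, χ_{M2} = (x + 4)^3, χ_{M3} = (x + 4)^3, χ_{M4} = (x + 4)^3, χ_{M5} = (x + 4)^3.

{M1, M4, M5}: invariant factors x + 4, (x + 4)^2.

{M2, M3}: invariant factors x + 4, x + 4, x + 4.

Matrices are similar if and only if their invariant-factor lists agree; the partition into similarity classes is {M1, M4, M5}, {M2, M3}.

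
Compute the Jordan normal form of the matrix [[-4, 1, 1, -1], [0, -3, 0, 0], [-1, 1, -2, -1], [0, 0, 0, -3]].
J = [[-3, 1, 0, 0], [0, -3, 0, 0], [0, 0, -3, 0], [0, 0, 0, -3]]

The characteristic polynomial is det(xI - A) = (x + 3)^4, so the eigenvalues are -3 (algebraic multiplicity 4).

For λ = -3: rank(A + 3I) = 1, rank((A + 3I)^2) = 0. The eigenspace has dimension 4 - 1 = 3, so there are 3 Jordan blocks; the rank sequence gives block sizes [2, 1, 1].

Assembling the blocks gives the Jordan form J above.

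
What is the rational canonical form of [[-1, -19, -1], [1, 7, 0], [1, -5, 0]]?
R = [[0, 0, 12], [1, 0, -13], [0, 1, 6]]

The invariant factors of A (the non-unit diagonal entries of the Smith normal form of xI - A over ℚ[x]) are (x - 3)(x^2 - 3x + 4), each dividing the next. The characteristic polynomial is their product, (x - 3)(x^2 - 3x + 4).

The rational canonical form is the block-diagonal matrix of companion matrices C(f_i):
R = [[0, 0, 12], [1, 0, -13], [0, 1, 6]].

Note the characteristic polynomial does not split into linear factors over ℚ, so A has no Jordan form over ℚ; the rational canonical form exists over any field.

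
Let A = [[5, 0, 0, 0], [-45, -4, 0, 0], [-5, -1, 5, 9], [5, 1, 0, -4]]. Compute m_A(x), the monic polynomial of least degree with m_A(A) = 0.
The characteristic polynomial factors as (x - 5)^2(x + 4)^2. The minimal polynomial is ∏(x - λ)^{k_λ} where k_λ is the size of the largest Jordan block at λ.

For λ = -4: rank(A + 4I) = 3, and the largest Jordan block has size 2 (the smallest k with rank((A + 4I)^k) = rank((A + 4I)^(k+1))).
For λ = 5: rank(A - 5I) = 2, and the largest Jordan block has size 1 (the smallest k with rank((A - 5I)^k) = rank((A - 5I)^(k+1))).

So m_A(x) = (x - 5)(x + 4)^2.

m_A(x) = (x - 5)(x + 4)^2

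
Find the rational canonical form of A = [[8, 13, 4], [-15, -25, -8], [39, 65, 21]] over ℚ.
The invariant factors of A (the non-unit diagonal entries of the Smith normal form of xI - A over ℚ[x]) are (x - 1)(x^2 - 3x - 1), each dividing the next. The characteristic polynomial is their product, (x - 1)(x^2 - 3x - 1).

The rational canonical form is the block-diagonal matrix of companion matrices C(f_i):
R = [[0, 0, -1], [1, 0, -2], [0, 1, 4]].

Note the characteristic polynomial does not split into linear factors over ℚ, so A has no Jordan form over ℚ; the rational canonical form exists over any field.

R = [[0, 0, -1], [1, 0, -2], [0, 1, 4]]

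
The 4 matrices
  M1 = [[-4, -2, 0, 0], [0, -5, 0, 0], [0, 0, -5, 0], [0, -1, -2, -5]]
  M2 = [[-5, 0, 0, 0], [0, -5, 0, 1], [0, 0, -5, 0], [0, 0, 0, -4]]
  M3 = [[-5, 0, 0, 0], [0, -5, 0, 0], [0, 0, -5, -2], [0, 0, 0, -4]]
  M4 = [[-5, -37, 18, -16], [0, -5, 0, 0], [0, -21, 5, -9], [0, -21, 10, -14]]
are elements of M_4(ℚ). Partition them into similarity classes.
2 classes: {M1, M4}, {M2, M3}

Characteristic polynomials: χ_{M1} = (x + 4)(x + 5)^3, χ_{M2} = (x + 4)(x + 5)^3, χ_{M3} = (x + 4)(x + 5)^3, χ_{M4} = (x + 4)(x + 5)^3.

{M1, M4}: invariant factors x + 5, (x + 4)(x + 5)^2.

{M2, M3}: invariant factors x + 5, x + 5, (x + 4)(x + 5).

Matrices are similar if and only if their invariant-factor lists agree; the partition into similarity classes is {M1, M4}, {M2, M3}.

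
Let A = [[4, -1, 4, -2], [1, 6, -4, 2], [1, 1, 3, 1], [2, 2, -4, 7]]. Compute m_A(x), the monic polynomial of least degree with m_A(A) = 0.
The characteristic polynomial factors as (x - 5)^4. The minimal polynomial is ∏(x - λ)^{k_λ} where k_λ is the size of the largest Jordan block at λ.

For λ = 5: rank(A - 5I) = 2, and the largest Jordan block has size 2 (the smallest k with rank((A - 5I)^k) = rank((A - 5I)^(k+1))).

So m_A(x) = (x - 5)^2.

m_A(x) = (x - 5)^2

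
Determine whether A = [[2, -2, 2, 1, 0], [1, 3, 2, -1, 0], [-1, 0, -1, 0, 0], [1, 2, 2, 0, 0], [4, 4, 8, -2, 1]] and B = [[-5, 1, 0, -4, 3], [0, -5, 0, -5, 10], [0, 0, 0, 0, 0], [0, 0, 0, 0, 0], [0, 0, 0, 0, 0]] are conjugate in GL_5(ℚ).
trace(A) = 5 but trace(B) = -10. The trace is a similarity invariant, so A and B are not similar.

No.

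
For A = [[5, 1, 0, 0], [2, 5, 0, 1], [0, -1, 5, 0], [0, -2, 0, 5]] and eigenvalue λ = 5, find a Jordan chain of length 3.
We seek v_1 ∈ ker((A - 5I)^3) \ ker((A - 5I)^2), then set v_{i+1} = (A - 5I) v_i.

One such chain is v_1 = [[0, 0, 0, 1]]^T, v_2 = [[0, 1, 0, 0]]^T, v_3 = [[1, 0, -1, -2]]^T. Check: (A - 5I) v_3 = [[0, 0, 0, 0]]^T = 0.

v_1 = [[0, 0, 0, 1]]^T, v_2 = [[0, 1, 0, 0]]^T, v_3 = [[1, 0, -1, -2]]^T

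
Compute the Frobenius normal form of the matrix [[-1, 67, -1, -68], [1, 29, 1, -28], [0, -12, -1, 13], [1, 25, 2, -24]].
R = [[0, 0, 0, -96], [1, 0, 0, -32], [0, 1, 0, 18], [0, 0, 1, 3]]

The invariant factors of A (the non-unit diagonal entries of the Smith normal form of xI - A over ℚ[x]) are (x - 4)^2(x + 2)(x + 3), each dividing the next. The characteristic polynomial is their product, (x - 4)^2(x + 2)(x + 3).

The rational canonical form is the block-diagonal matrix of companion matrices C(f_i):
R = [[0, 0, 0, -96], [1, 0, 0, -32], [0, 1, 0, 18], [0, 0, 1, 3]].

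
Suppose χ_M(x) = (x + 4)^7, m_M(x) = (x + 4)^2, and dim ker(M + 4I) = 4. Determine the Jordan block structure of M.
λ = -4: algebraic multiplicity 7 (exponent in χ_M), largest block size 2 (exponent in m_M), 4 blocks (geometric multiplicity). These force block sizes [2, 2, 2, 1].

Jordan blocks: (-4, 2), (-4, 2), (-4, 2), (-4, 1)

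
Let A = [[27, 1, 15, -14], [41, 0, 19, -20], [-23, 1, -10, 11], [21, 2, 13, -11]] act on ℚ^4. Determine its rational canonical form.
The invariant factors of A (the non-unit diagonal entries of the Smith normal form of xI - A over ℚ[x]) are (x^2 - 3x + 5)^2, each dividing the next. The characteristic polynomial is their product, (x^2 - 3x + 5)^2.

The rational canonical form is the block-diagonal matrix of companion matrices C(f_i):
R = [[0, 0, 0, -25], [1, 0, 0, 30], [0, 1, 0, -19], [0, 0, 1, 6]].

Note the characteristic polynomial does not split into linear factors over ℚ, so A has no Jordan form over ℚ; the rational canonical form exists over any field.

R = [[0, 0, 0, -25], [1, 0, 0, 30], [0, 1, 0, -19], [0, 0, 1, 6]]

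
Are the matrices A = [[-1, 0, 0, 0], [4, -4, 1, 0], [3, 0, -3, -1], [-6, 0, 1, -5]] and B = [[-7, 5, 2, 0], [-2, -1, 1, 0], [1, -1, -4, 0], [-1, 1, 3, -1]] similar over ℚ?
Yes.

Two matrices over a field are similar if and only if they have the same invariant factors.

Both A and B have characteristic polynomial (x + 1)(x + 4)^3 and minimal polynomial (x + 1)(x + 4)^3. Computing further, both have invariant factors (x + 1)(x + 4)^3. Hence A and B are similar.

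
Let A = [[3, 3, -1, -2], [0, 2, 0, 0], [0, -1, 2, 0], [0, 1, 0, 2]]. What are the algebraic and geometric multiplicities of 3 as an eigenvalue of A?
algebraic multiplicity 1, geometric multiplicity 1

The characteristic polynomial is (x - 3)(x - 2)^3, so the factor x - 3 appears with exponent 1: the algebraic multiplicity is 1.

rank(A - 3I) = 3, so the eigenspace has dimension 4 - 3 = 1: the geometric multiplicity is 1.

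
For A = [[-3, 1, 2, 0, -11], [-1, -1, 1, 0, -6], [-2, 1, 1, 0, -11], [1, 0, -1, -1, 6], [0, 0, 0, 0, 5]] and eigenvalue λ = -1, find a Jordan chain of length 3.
v_1 = [[0, 0, 1, 0, 0]]^T, v_2 = [[2, 1, 2, -1, 0]]^T, v_3 = [[1, 0, 1, 0, 0]]^T

We seek v_1 ∈ ker((A + I)^3) \ ker((A + I)^2), then set v_{i+1} = (A + I) v_i.

One such chain is v_1 = [[0, 0, 1, 0, 0]]^T, v_2 = [[2, 1, 2, -1, 0]]^T, v_3 = [[1, 0, 1, 0, 0]]^T. Check: (A + I) v_3 = [[0, 0, 0, 0, 0]]^T = 0.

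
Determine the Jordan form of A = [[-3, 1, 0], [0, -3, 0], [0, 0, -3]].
J = [[-3, 1, 0], [0, -3, 0], [0, 0, -3]]

The characteristic polynomial is det(xI - A) = (x + 3)^3, so the eigenvalues are -3 (algebraic multiplicity 3).

For λ = -3: rank(A + 3I) = 1, rank((A + 3I)^2) = 0. The eigenspace has dimension 3 - 1 = 2, so there are 2 Jordan blocks; the rank sequence gives block sizes [2, 1].

Assembling the blocks gives the Jordan form J above.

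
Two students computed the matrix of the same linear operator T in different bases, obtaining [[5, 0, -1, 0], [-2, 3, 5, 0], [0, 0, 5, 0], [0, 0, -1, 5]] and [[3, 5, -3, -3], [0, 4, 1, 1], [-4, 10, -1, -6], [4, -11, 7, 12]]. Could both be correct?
Two matrices over a field are similar if and only if they have the same invariant factors.

Both A and B have characteristic polynomial (x - 5)^3(x - 3) and minimal polynomial (x - 5)^2(x - 3). Computing further, both have invariant factors x - 5, (x - 5)^2(x - 3). Hence A and B are similar.

Yes.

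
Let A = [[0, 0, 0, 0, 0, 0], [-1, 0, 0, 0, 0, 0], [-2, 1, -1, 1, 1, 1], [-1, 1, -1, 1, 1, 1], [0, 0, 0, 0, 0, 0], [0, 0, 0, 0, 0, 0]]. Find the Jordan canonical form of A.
J = [[0, 1, 0, 0, 0, 0], [0, 0, 0, 0, 0, 0], [0, 0, 0, 1, 0, 0], [0, 0, 0, 0, 0, 0], [0, 0, 0, 0, 0, 0], [0, 0, 0, 0, 0, 0]]

The characteristic polynomial is det(xI - A) = x^6, so the eigenvalues are 0 (algebraic multiplicity 6).

For λ = 0: rank(A) = 2, rank(A^2) = 0. The eigenspace has dimension 6 - 2 = 4, so there are 4 Jordan blocks; the rank sequence gives block sizes [2, 2, 1, 1].

Assembling the blocks gives the Jordan form J above.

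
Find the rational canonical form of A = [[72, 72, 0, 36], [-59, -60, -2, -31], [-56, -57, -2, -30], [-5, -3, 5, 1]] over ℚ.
R = [[0, 0, 0, 36], [1, 0, 0, 27], [0, 1, 0, -37], [0, 0, 1, 11]]

The invariant factors of A (the non-unit diagonal entries of the Smith normal form of xI - A over ℚ[x]) are (x - 4)(x - 3)(x^2 - 4x - 3), each dividing the next. The characteristic polynomial is their product, (x - 4)(x - 3)(x^2 - 4x - 3).

The rational canonical form is the block-diagonal matrix of companion matrices C(f_i):
R = [[0, 0, 0, 36], [1, 0, 0, 27], [0, 1, 0, -37], [0, 0, 1, 11]].

Note the characteristic polynomial does not split into linear factors over ℚ, so A has no Jordan form over ℚ; the rational canonical form exists over any field.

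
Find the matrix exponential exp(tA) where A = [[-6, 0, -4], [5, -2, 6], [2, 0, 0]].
e^{tA} = [[(2 - e^{2*t})*e^{-4*t}, 0, 2*(1 - e^{2*t})*e^{-4*t}], [((t + 2)*e^{2*t} - 2)*e^{-4*t}, e^{-2*t}, 2*((t + 1)*e^{2*t} - 1)*e^{-4*t}], [(e^{2*t} - 1)*e^{-4*t}, 0, (2*e^{2*t} - 1)*e^{-4*t}]]

A has Jordan form J = [[-4, 0, 0], [0, -2, 1], [0, 0, -2]] with A = PJP^{-1}, so e^{tA} = P e^{tJ} P^{-1}.

For a Jordan block J_k(λ), e^{tJ_k(λ)} = e^{λt} · (I + tN + t^2 N^2/2! + ... + t^{k-1} N^{k-1}/(k-1)!) where N is the nilpotent superdiagonal part.

Assembling the blocks and conjugating back gives the entries of e^{tA} as shown above.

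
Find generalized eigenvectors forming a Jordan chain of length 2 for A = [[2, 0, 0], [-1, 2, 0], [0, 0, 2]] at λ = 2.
We seek v_1 ∈ ker((A - 2I)^2) \ ker(A - 2I), then set v_{i+1} = (A - 2I) v_i.

One such chain is v_1 = [[-1, 2, -2]]^T, v_2 = [[0, 1, 0]]^T. Check: (A - 2I) v_2 = [[0, 0, 0]]^T = 0.

v_1 = [[-1, 2, -2]]^T, v_2 = [[0, 1, 0]]^T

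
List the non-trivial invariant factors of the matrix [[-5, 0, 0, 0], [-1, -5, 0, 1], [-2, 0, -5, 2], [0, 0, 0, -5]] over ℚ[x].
x + 5, x + 5, (x + 5)^2

The Jordan structure of A has elementary divisors (x + 5)^2, (x + 5), (x + 5). Arranging the block sizes at each eigenvalue in decreasing order and taking row products gives the invariant factors.

Invariant factors (smallest first, each dividing the next): x + 5, x + 5, (x + 5)^2.

Check: the last factor (x + 5)^2 is the minimal polynomial, and the product (x + 5)^4 is the characteristic polynomial.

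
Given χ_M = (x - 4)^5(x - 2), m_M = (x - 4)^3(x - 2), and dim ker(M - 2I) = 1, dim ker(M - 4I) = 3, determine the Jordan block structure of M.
Jordan blocks: (2, 1), (4, 3), (4, 1), (4, 1)

λ = 2: algebraic multiplicity 1 (exponent in χ_M), largest block size 1 (exponent in m_M), 1 block (geometric multiplicity). This forces block sizes [1].
λ = 4: algebraic multiplicity 5 (exponent in χ_M), largest block size 3 (exponent in m_M), 3 blocks (geometric multiplicity). These force block sizes [3, 1, 1].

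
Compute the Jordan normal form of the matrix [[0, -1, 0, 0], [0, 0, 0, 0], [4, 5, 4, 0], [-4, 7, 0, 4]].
J = [[0, 1, 0, 0], [0, 0, 0, 0], [0, 0, 4, 0], [0, 0, 0, 4]]

The characteristic polynomial is det(xI - A) = x^2(x - 4)^2, so the eigenvalues are 0 (algebraic multiplicity 2), 4 (algebraic multiplicity 2).

For λ = 0: rank(A) = 3, rank(A^2) = 2. The eigenspace has dimension 4 - 3 = 1, so there is 1 Jordan block; the rank sequence gives block sizes [2].

For λ = 4: rank(A - 4I) = 2. The eigenspace has dimension 4 - 2 = 2, so there are 2 Jordan blocks; the rank sequence gives block sizes [1, 1].

Assembling the blocks gives the Jordan form J above.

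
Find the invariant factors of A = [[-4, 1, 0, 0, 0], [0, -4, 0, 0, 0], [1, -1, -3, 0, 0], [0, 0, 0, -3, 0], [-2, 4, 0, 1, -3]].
x + 3, (x + 3)^2(x + 4)^2

The Jordan structure of A has elementary divisors (x + 4)^2, (x + 3)^2, (x + 3). Arranging the block sizes at each eigenvalue in decreasing order and taking row products gives the invariant factors.

Invariant factors (smallest first, each dividing the next): x + 3, (x + 3)^2(x + 4)^2.

Check: the last factor (x + 3)^2(x + 4)^2 is the minimal polynomial, and the product (x + 3)^3(x + 4)^2 is the characteristic polynomial.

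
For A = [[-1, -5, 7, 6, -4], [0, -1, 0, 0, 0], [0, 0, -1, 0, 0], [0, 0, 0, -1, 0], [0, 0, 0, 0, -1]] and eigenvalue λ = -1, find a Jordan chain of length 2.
v_1 = [[6, -5, 0, 4, 12]]^T, v_2 = [[1, 0, 0, 0, 0]]^T

We seek v_1 ∈ ker((A + I)^2) \ ker(A + I), then set v_{i+1} = (A + I) v_i.

One such chain is v_1 = [[6, -5, 0, 4, 12]]^T, v_2 = [[1, 0, 0, 0, 0]]^T. Check: (A + I) v_2 = [[0, 0, 0, 0, 0]]^T = 0.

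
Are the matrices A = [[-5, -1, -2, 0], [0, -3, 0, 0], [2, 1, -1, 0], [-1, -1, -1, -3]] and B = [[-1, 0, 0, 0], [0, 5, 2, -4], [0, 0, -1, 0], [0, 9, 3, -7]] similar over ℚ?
trace(A) = -12 but trace(B) = -4. The trace is a similarity invariant, so A and B are not similar.

No.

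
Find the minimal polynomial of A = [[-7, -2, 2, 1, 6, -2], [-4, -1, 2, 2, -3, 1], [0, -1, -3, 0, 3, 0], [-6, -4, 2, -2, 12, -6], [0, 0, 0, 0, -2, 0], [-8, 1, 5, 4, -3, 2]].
The characteristic polynomial factors as x(x + 2)^4(x + 5). The minimal polynomial is ∏(x - λ)^{k_λ} where k_λ is the size of the largest Jordan block at λ.

For λ = -5: rank(A + 5I) = 5, and the largest Jordan block has size 1 (the smallest k with rank((A + 5I)^k) = rank((A + 5I)^(k+1))).
For λ = -2: rank(A + 2I) = 4, and the largest Jordan block has size 3 (the smallest k with rank((A + 2I)^k) = rank((A + 2I)^(k+1))).
For λ = 0: rank(A) = 5, and the largest Jordan block has size 1 (the smallest k with rank(A^k) = rank(A^(k+1))).

So m_A(x) = x(x + 2)^3(x + 5).

m_A(x) = x(x + 2)^3(x + 5)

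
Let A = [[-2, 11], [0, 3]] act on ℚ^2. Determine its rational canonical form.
R = [[0, 6], [1, 1]]

The invariant factors of A (the non-unit diagonal entries of the Smith normal form of xI - A over ℚ[x]) are (x - 3)(x + 2), each dividing the next. The characteristic polynomial is their product, (x - 3)(x + 2).

The rational canonical form is the block-diagonal matrix of companion matrices C(f_i):
R = [[0, 6], [1, 1]].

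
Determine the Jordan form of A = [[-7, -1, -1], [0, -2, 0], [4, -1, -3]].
J = [[-5, 1, 0], [0, -5, 0], [0, 0, -2]]

The characteristic polynomial is det(xI - A) = (x + 2)(x + 5)^2, so the eigenvalues are -5 (algebraic multiplicity 2), -2 (algebraic multiplicity 1).

For λ = -5: rank(A + 5I) = 2, rank((A + 5I)^2) = 1. The eigenspace has dimension 3 - 2 = 1, so there is 1 Jordan block; the rank sequence gives block sizes [2].

For λ = -2: algebraic multiplicity 1 gives one 1×1 block.

Assembling the blocks gives the Jordan form J above.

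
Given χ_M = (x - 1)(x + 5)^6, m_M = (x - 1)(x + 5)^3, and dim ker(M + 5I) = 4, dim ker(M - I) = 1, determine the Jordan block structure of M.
Jordan blocks: (-5, 3), (-5, 1), (-5, 1), (-5, 1), (1, 1)

λ = -5: algebraic multiplicity 6 (exponent in χ_M), largest block size 3 (exponent in m_M), 4 blocks (geometric multiplicity). These force block sizes [3, 1, 1, 1].
λ = 1: algebraic multiplicity 1 (exponent in χ_M), largest block size 1 (exponent in m_M), 1 block (geometric multiplicity). This forces block sizes [1].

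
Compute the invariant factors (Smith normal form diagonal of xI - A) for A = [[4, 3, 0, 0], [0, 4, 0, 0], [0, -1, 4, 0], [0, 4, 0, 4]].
x - 4, x - 4, (x - 4)^2

The Jordan structure of A has elementary divisors (x - 4)^2, (x - 4), (x - 4). Arranging the block sizes at each eigenvalue in decreasing order and taking row products gives the invariant factors.

Invariant factors (smallest first, each dividing the next): x - 4, x - 4, (x - 4)^2.

Check: the last factor (x - 4)^2 is the minimal polynomial, and the product (x - 4)^4 is the characteristic polynomial.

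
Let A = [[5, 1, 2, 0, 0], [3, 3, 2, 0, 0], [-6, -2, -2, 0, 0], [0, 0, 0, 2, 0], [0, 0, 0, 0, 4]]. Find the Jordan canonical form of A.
J = [[2, 1, 0, 0, 0], [0, 2, 0, 0, 0], [0, 0, 2, 0, 0], [0, 0, 0, 2, 0], [0, 0, 0, 0, 4]]

The characteristic polynomial is det(xI - A) = (x - 4)(x - 2)^4, so the eigenvalues are 2 (algebraic multiplicity 4), 4 (algebraic multiplicity 1).

For λ = 2: rank(A - 2I) = 2, rank((A - 2I)^2) = 1. The eigenspace has dimension 5 - 2 = 3, so there are 3 Jordan blocks; the rank sequence gives block sizes [2, 1, 1].

For λ = 4: algebraic multiplicity 1 gives one 1×1 block.

Assembling the blocks gives the Jordan form J above.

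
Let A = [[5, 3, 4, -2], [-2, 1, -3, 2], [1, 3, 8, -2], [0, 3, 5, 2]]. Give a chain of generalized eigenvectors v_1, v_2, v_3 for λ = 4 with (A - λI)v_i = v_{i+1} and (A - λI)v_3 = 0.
We seek v_1 ∈ ker((A - 4I)^3) \ ker((A - 4I)^2), then set v_{i+1} = (A - 4I) v_i.

One such chain is v_1 = [[0, 0, 1, 2]]^T, v_2 = [[0, 1, 0, 1]]^T, v_3 = [[1, -1, 1, 1]]^T. Check: (A - 4I) v_3 = [[0, 0, 0, 0]]^T = 0.

v_1 = [[0, 0, 1, 2]]^T, v_2 = [[0, 1, 0, 1]]^T, v_3 = [[1, -1, 1, 1]]^T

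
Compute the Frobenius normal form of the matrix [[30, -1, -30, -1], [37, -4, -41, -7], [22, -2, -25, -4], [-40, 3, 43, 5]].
The invariant factors of A (the non-unit diagonal entries of the Smith normal form of xI - A over ℚ[x]) are (x - 6)(x^3 + 3x + 2), each dividing the next. The characteristic polynomial is their product, (x - 6)(x^3 + 3x + 2).

The rational canonical form is the block-diagonal matrix of companion matrices C(f_i):
R = [[0, 0, 0, 12], [1, 0, 0, 16], [0, 1, 0, -3], [0, 0, 1, 6]].

Note the characteristic polynomial does not split into linear factors over ℚ, so A has no Jordan form over ℚ; the rational canonical form exists over any field.

R = [[0, 0, 0, 12], [1, 0, 0, 16], [0, 1, 0, -3], [0, 0, 1, 6]]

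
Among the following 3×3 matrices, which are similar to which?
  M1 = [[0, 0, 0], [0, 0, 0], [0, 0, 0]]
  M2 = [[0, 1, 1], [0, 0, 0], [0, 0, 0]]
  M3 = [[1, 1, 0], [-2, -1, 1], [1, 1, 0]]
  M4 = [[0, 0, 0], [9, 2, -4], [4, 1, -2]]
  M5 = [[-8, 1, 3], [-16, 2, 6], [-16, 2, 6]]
3 classes: {M1}, {M2, M5}, {M3, M4}

Characteristic polynomials: χ_{M1} = x^3, χ_{M2} = x^3, χ_{M3} = x^3, χ_{M4} = x^3, χ_{M5} = x^3.

{M1}: invariant factors x, x, x.

{M2, M5}: invariant factors x, x^2.

{M3, M4}: invariant factors x^3.

Matrices are similar if and only if their invariant-factor lists agree; the partition into similarity classes is {M1}, {M2, M5}, {M3, M4}.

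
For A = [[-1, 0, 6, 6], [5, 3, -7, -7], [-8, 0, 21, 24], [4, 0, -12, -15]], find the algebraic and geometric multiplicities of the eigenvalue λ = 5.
The characteristic polynomial is (x - 5)(x - 3)^2(x + 3), so the factor x - 5 appears with exponent 1: the algebraic multiplicity is 1.

rank(A - 5I) = 3, so the eigenspace has dimension 4 - 3 = 1: the geometric multiplicity is 1.

algebraic multiplicity 1, geometric multiplicity 1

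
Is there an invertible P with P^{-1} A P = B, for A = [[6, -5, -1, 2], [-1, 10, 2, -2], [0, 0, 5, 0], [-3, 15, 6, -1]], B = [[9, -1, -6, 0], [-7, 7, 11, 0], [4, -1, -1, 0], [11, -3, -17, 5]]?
Two matrices over a field are similar if and only if they have the same invariant factors.

Both A and B have characteristic polynomial (x - 5)^4 and minimal polynomial (x - 5)^3. Computing further, both have invariant factors x - 5, (x - 5)^3. Hence A and B are similar.

Yes.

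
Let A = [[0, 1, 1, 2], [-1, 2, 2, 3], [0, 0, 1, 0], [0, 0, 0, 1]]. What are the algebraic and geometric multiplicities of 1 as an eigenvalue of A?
algebraic multiplicity 4, geometric multiplicity 2

The characteristic polynomial is (x - 1)^4, so the factor x - 1 appears with exponent 4: the algebraic multiplicity is 4.

rank(A - I) = 2, so the eigenspace has dimension 4 - 2 = 2: the geometric multiplicity is 2.

Since 2 < 4, A is not diagonalizable.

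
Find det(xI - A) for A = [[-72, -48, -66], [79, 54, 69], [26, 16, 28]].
χ_A(x) = (x - 6)^2(x + 2)

xI - A = [[x + 72, 48, 66], [-79, x - 54, -69], [-26, -16, x - 28]].

Expanding det(xI - A) along the first row:
det(xI - A) = + (x + 72)·det([[x - 54, -69], [-16, x - 28]]) - (48)·det([[-79, -69], [-26, x - 28]]) + (66)·det([[-79, x - 54], [-26, -16]]).

Evaluating gives χ_A(x) = x^3 - 10x^2 + 12x + 72 = (x - 6)^2(x + 2).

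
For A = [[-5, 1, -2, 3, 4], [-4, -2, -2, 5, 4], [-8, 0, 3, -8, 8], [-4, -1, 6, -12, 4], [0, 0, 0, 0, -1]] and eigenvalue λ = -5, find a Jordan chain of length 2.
We seek v_1 ∈ ker((A + 5I)^2) \ ker(A + 5I), then set v_{i+1} = (A + 5I) v_i.

One such chain is v_1 = [[0, -1, 2, 2, 0]]^T, v_2 = [[1, 3, 0, -1, 0]]^T. Check: (A + 5I) v_2 = [[0, 0, 0, 0, 0]]^T = 0.

v_1 = [[0, -1, 2, 2, 0]]^T, v_2 = [[1, 3, 0, -1, 0]]^T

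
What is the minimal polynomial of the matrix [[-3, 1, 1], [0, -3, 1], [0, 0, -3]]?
The characteristic polynomial factors as (x + 3)^3. The minimal polynomial is ∏(x - λ)^{k_λ} where k_λ is the size of the largest Jordan block at λ.

For λ = -3: rank(A + 3I) = 2, and the largest Jordan block has size 3 (the smallest k with rank((A + 3I)^k) = rank((A + 3I)^(k+1))).

So m_A(x) = (x + 3)^3.

m_A(x) = (x + 3)^3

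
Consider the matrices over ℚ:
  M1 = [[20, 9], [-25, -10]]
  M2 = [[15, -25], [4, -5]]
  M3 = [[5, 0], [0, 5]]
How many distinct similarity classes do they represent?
2 classes: {M1, M2}, {M3}

Characteristic polynomials: χ_{M1} = (x - 5)^2, χ_{M2} = (x - 5)^2, χ_{M3} = (x - 5)^2.

{M1, M2}: invariant factors (x - 5)^2.

{M3}: invariant factors x - 5, x - 5.

Matrices are similar if and only if their invariant-factor lists agree; the partition into similarity classes is {M1, M2}, {M3}.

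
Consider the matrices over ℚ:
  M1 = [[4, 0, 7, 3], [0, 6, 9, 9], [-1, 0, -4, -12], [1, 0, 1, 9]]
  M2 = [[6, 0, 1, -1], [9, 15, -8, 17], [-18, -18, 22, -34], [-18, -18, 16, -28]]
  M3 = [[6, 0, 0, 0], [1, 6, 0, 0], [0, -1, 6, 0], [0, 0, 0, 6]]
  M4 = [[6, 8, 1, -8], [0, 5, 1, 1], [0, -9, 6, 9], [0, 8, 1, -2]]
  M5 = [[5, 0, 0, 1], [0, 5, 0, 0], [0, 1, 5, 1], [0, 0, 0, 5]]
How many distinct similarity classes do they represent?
3 classes: {M1, M2, M4}, {M3}, {M5}

Characteristic polynomials: χ_{M1} = (x - 6)^3(x + 3), χ_{M2} = (x - 6)^3(x + 3), χ_{M3} = (x - 6)^4, χ_{M4} = (x - 6)^3(x + 3), χ_{M5} = (x - 5)^4.

{M1, M2, M4}: invariant factors x - 6, (x - 6)^2(x + 3).

{M3}: invariant factors x - 6, (x - 6)^3.

{M5}: invariant factors (x - 5)^2, (x - 5)^2.

Matrices are similar if and only if their invariant-factor lists agree; the partition into similarity classes is {M1, M2, M4}, {M3}, {M5}.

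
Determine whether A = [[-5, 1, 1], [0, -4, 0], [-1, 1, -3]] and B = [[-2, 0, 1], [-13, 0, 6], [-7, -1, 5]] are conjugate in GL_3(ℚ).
No.

trace(A) = -12 but trace(B) = 3. The trace is a similarity invariant, so A and B are not similar.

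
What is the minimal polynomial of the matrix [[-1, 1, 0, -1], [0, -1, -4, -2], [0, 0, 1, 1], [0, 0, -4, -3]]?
m_A(x) = (x + 1)^2

The characteristic polynomial factors as (x + 1)^4. The minimal polynomial is ∏(x - λ)^{k_λ} where k_λ is the size of the largest Jordan block at λ.

For λ = -1: rank(A + I) = 2, and the largest Jordan block has size 2 (the smallest k with rank((A + I)^k) = rank((A + I)^(k+1))).

So m_A(x) = (x + 1)^2.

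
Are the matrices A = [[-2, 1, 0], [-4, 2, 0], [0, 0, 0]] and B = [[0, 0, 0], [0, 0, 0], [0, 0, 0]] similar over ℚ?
No.

Both have characteristic polynomial x^3, but the minimal polynomial of A is x^2 while the minimal polynomial of B is x. The minimal polynomial is a similarity invariant, so A and B are not similar.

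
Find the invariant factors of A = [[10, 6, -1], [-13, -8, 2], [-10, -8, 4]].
(x - 2)^3

The Jordan structure of A has elementary divisors (x - 2)^3. Arranging the block sizes at each eigenvalue in decreasing order and taking row products gives the invariant factors.

Invariant factors (smallest first, each dividing the next): (x - 2)^3.

Check: the last factor (x - 2)^3 is the minimal polynomial, and the product (x - 2)^3 is the characteristic polynomial.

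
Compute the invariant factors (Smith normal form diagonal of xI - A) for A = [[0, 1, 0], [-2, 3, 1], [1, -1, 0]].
(x - 1)^3

The Jordan structure of A has elementary divisors (x - 1)^3. Arranging the block sizes at each eigenvalue in decreasing order and taking row products gives the invariant factors.

Invariant factors (smallest first, each dividing the next): (x - 1)^3.

Check: the last factor (x - 1)^3 is the minimal polynomial, and the product (x - 1)^3 is the characteristic polynomial.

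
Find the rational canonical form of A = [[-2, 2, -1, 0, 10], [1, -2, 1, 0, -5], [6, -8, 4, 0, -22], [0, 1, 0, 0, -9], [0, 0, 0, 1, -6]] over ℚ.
R = [[0, 0, 0, 0, 8], [1, 0, 0, 0, -2], [0, 1, 0, 0, -5], [0, 0, 1, 0, -9], [0, 0, 0, 1, -6]]

The invariant factors of A (the non-unit diagonal entries of the Smith normal form of xI - A over ℚ[x]) are (x + 2)(x + 4)(x^3 + x - 1), each dividing the next. The characteristic polynomial is their product, (x + 2)(x + 4)(x^3 + x - 1).

The rational canonical form is the block-diagonal matrix of companion matrices C(f_i):
R = [[0, 0, 0, 0, 8], [1, 0, 0, 0, -2], [0, 1, 0, 0, -5], [0, 0, 1, 0, -9], [0, 0, 0, 1, -6]].

Note the characteristic polynomial does not split into linear factors over ℚ, so A has no Jordan form over ℚ; the rational canonical form exists over any field.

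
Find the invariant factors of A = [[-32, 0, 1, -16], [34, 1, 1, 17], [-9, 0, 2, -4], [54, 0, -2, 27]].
The Jordan structure of A has elementary divisors (x + 5), (x - 1)^3. Arranging the block sizes at each eigenvalue in decreasing order and taking row products gives the invariant factors.

Invariant factors (smallest first, each dividing the next): (x - 1)^3(x + 5).

Check: the last factor (x - 1)^3(x + 5) is the minimal polynomial, and the product (x - 1)^3(x + 5) is the characteristic polynomial.

(x - 1)^3(x + 5)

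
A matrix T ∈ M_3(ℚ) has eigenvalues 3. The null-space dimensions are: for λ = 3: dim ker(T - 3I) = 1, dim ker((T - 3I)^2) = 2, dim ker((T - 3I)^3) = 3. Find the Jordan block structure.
Jordan blocks: (3, 3)

λ = 3: successive nullity increments [1, 1, 1] count blocks of size ≥ k; block sizes are [3].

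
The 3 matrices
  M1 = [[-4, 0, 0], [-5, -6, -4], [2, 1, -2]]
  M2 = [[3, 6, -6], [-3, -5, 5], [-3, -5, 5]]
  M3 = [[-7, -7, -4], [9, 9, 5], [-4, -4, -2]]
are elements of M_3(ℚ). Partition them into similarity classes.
3 classes: {M1}, {M2}, {M3}

Characteristic polynomials: χ_{M1} = (x + 4)^3, χ_{M2} = x^2(x - 3), χ_{M3} = x^3.

{M1}: invariant factors (x + 4)^3.

{M2}: invariant factors x^2(x - 3).

{M3}: invariant factors x^3.

Matrices are similar if and only if their invariant-factor lists agree; the partition into similarity classes is {M1}, {M2}, {M3}.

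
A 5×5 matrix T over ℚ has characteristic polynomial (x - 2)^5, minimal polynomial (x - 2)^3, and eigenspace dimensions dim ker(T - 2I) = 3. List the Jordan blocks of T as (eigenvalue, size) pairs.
Jordan blocks: (2, 3), (2, 1), (2, 1)

λ = 2: algebraic multiplicity 5 (exponent in χ_T), largest block size 3 (exponent in m_T), 3 blocks (geometric multiplicity). These force block sizes [3, 1, 1].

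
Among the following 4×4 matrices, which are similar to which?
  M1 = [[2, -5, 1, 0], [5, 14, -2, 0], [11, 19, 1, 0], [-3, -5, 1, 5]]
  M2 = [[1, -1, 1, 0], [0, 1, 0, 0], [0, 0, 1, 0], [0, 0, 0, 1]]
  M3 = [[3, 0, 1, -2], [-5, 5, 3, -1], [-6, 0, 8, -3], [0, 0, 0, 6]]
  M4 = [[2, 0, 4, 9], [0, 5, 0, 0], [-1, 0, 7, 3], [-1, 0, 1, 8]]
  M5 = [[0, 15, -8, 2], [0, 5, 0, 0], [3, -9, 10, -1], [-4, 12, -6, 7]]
Characteristic polynomials: χ_{M1} = (x - 6)^2(x - 5)^2, χ_{M2} = (x - 1)^4, χ_{M3} = (x - 6)^2(x - 5)^2, χ_{M4} = (x - 6)^2(x - 5)^2, χ_{M5} = (x - 6)^2(x - 5)^2.

{M1, M4, M5}: invariant factors x - 5, (x - 6)^2(x - 5).

{M2}: invariant factors x - 1, x - 1, (x - 1)^2.

{M3}: invariant factors (x - 6)^2(x - 5)^2.

Matrices are similar if and only if their invariant-factor lists agree; the partition into similarity classes is {M1, M4, M5}, {M2}, {M3}.

3 classes: {M1, M4, M5}, {M2}, {M3}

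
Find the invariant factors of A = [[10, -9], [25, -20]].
The Jordan structure of A has elementary divisors (x + 5)^2. Arranging the block sizes at each eigenvalue in decreasing order and taking row products gives the invariant factors.

Invariant factors (smallest first, each dividing the next): (x + 5)^2.

Check: the last factor (x + 5)^2 is the minimal polynomial, and the product (x + 5)^2 is the characteristic polynomial.

(x + 5)^2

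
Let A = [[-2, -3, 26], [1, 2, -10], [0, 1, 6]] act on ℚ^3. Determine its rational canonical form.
The invariant factors of A (the non-unit diagonal entries of the Smith normal form of xI - A over ℚ[x]) are x(x - 3)^2, each dividing the next. The characteristic polynomial is their product, x(x - 3)^2.

The rational canonical form is the block-diagonal matrix of companion matrices C(f_i):
R = [[0, 0, 0], [1, 0, -9], [0, 1, 6]].

R = [[0, 0, 0], [1, 0, -9], [0, 1, 6]]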